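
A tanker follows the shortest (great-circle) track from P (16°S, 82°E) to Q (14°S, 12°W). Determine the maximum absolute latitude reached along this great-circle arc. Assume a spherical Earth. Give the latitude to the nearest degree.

≈ 21°S

The great circle lies in the plane with unit normal n̂ = (p₁ × p₂)/|p₁ × p₂|.
Here n̂_z ≈ -0.930; the vertex latitude is φ_max = arccos|n̂_z| ≈ 21.5°.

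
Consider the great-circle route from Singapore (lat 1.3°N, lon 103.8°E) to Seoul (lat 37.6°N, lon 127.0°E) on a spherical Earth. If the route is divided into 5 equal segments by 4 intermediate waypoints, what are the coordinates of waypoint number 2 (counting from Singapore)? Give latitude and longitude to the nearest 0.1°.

The haversine formula gives a central angle δ ≈ 0.735 rad (42.1°) between the endpoints.
Interpolate at f = 2/5 with slerp weights a = sin((1−f)δ)/sin δ ≈ 0.637, b = sin(fδ)/sin δ ≈ 0.432.
p = a·p₁ + b·p₂ ≈ (-0.358, 0.891, 0.278); φ = arcsin(p_z) ≈ 16.15°, λ = atan2(p_y, p_x) ≈ 111.87°.

≈ lat 16.1°N, lon 111.9°E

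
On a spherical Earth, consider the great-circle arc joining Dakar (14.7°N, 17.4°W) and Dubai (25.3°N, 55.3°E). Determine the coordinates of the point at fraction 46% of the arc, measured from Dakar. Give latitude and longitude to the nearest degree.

≈ (24°N, 15°E)

Convert each endpoint to a unit vector on the sphere (x = cos φ cos λ, y = cos φ sin λ, z = sin φ).
The central angle between the endpoints is δ = arccos(p₁·p₂) ≈ 1.193 rad (68.4°).
Interpolate at f = 0.46 with slerp weights a = sin((1−f)δ)/sin δ ≈ 0.646, b = sin(fδ)/sin δ ≈ 0.561.
p = a·p₁ + b·p₂ ≈ (0.885, 0.230, 0.404); φ = arcsin(p_z) ≈ 23.82°, λ = atan2(p_y, p_x) ≈ 14.58°.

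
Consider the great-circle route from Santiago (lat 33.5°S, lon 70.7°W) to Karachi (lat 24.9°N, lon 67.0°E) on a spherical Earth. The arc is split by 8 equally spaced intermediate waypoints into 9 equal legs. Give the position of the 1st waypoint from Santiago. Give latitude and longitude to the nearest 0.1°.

≈ lat 32.6°S, lon 51.8°W

The haversine formula gives a central angle δ ≈ 2.485 rad (142.4°) between the endpoints.
Interpolate at f = 1/9 with slerp weights a = sin((1−f)δ)/sin δ ≈ 1.316, b = sin(fδ)/sin δ ≈ 0.446.
p = a·p₁ + b·p₂ ≈ (0.521, -0.663, -0.538); φ = arcsin(p_z) ≈ -32.56°, λ = atan2(p_y, p_x) ≈ -51.84°.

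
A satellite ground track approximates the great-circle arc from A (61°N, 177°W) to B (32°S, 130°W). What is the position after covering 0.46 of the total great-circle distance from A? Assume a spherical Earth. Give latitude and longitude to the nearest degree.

Convert each endpoint to a unit vector on the sphere (x = cos φ cos λ, y = cos φ sin λ, z = sin φ).
The central angle between the endpoints is δ = arccos(p₁·p₂) ≈ 1.755 rad (100.5°).
Interpolate at f = 0.46 with slerp weights a = sin((1−f)δ)/sin δ ≈ 0.826, b = sin(fδ)/sin δ ≈ 0.735.
p = a·p₁ + b·p₂ ≈ (-0.800, -0.498, 0.333); φ = arcsin(p_z) ≈ 19.45°, λ = atan2(p_y, p_x) ≈ -148.10°.

≈ (19°N, 148°W)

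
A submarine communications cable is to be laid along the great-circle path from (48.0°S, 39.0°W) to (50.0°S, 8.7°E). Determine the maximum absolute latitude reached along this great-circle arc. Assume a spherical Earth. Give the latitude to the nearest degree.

The great circle lies in the plane with unit normal n̂ = (p₁ × p₂)/|p₁ × p₂|.
Here n̂_z ≈ +0.621; the vertex latitude is φ_max = arccos|n̂_z| ≈ 51.6°.
Check via Clairaut: cos φ_max = |cos φ₁| · sin C = cos(48.0°)·sin(111.9°) ≈ 0.621, again giving ≈ 51.6°.

≈ 52°S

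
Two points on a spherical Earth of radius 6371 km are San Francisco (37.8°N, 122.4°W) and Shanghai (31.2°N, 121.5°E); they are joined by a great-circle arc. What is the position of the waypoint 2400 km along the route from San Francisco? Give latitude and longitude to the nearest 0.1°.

Write both endpoints as unit vectors p₁, p₂ with components (cos φ cos λ, cos φ sin λ, sin φ).
The central angle between the endpoints is δ = arccos(p₁·p₂) ≈ 1.551 rad (88.8°). The total great-circle distance is δ·R ≈ 1.551 × 6371 ≈ 9879 km, so the target fraction is f = 2400/9879 ≈ 0.243.
Interpolate at f ≈ 0.243 with slerp weights a = sin((1−f)δ)/sin δ ≈ 0.922, b = sin(fδ)/sin δ ≈ 0.368.
p = a·p₁ + b·p₂ ≈ (-0.555, -0.347, 0.756); φ = arcsin(p_z) ≈ 49.11°, λ = atan2(p_y, p_x) ≈ -147.98°.

≈ 49.1°N, 148.0°W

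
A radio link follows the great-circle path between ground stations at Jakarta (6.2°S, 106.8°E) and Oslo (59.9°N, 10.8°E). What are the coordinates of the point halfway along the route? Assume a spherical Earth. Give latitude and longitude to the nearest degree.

≈ (35°N, 79°E)

Write both endpoints as unit vectors p₁, p₂ with components (cos φ cos λ, cos φ sin λ, sin φ).
The central angle between the endpoints is δ = arccos(p₁·p₂) ≈ 1.717 rad (98.4°).
Interpolate at f = 1/2 with slerp weights a = sin((1−f)δ)/sin δ ≈ 0.765, b = sin(fδ)/sin δ ≈ 0.765.
p = a·p₁ + b·p₂ ≈ (0.157, 0.800, 0.579); φ = arcsin(p_z) ≈ 35.39°, λ = atan2(p_y, p_x) ≈ 78.89°.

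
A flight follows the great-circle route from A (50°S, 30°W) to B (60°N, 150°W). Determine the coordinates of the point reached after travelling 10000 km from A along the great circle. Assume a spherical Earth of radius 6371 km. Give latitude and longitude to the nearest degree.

Write both endpoints as unit vectors p₁, p₂ with components (cos φ cos λ, cos φ sin λ, sin φ).
The central angle between the endpoints is δ = arccos(p₁·p₂) ≈ 2.539 rad (145.5°). The total great-circle distance is δ·R ≈ 2.539 × 6371 ≈ 16179 km, so the target fraction is f = 10000/16179 ≈ 0.618.
Interpolate at f ≈ 0.618 with slerp weights a = sin((1−f)δ)/sin δ ≈ 1.456, b = sin(fδ)/sin δ ≈ 1.765.
p = a·p₁ + b·p₂ ≈ (0.046, -0.909, 0.413); φ = arcsin(p_z) ≈ 24.42°, λ = atan2(p_y, p_x) ≈ -87.10°.

≈ (24°N, 87°W)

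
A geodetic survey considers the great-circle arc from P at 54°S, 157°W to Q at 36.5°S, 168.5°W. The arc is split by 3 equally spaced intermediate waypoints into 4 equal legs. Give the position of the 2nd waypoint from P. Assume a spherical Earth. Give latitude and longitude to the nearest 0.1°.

The haversine formula gives a central angle δ ≈ 0.336 rad (19.2°) between the endpoints.
Interpolate at f = 2/4 with slerp weights a = sin((1−f)δ)/sin δ ≈ 0.507, b = sin(fδ)/sin δ ≈ 0.507.
p = a·p₁ + b·p₂ ≈ (-0.674, -0.198, -0.712); φ = arcsin(p_z) ≈ -45.39°, λ = atan2(p_y, p_x) ≈ -163.65°.

≈ 45.4°S, 163.6°W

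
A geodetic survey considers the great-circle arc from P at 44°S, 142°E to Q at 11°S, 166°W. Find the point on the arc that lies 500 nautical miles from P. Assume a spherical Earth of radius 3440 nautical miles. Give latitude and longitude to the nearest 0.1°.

Convert each endpoint to a unit vector on the sphere (x = cos φ cos λ, y = cos φ sin λ, z = sin φ).
The central angle between the endpoints is δ = arccos(p₁·p₂) ≈ 0.968 rad (55.4°). The total great-circle distance is δ·R ≈ 0.968 × 3440 ≈ 3329 nmi, so the target fraction is f = 500/3329 ≈ 0.150.
Interpolate at f ≈ 0.150 with slerp weights a = sin((1−f)δ)/sin δ ≈ 0.890, b = sin(fδ)/sin δ ≈ 0.176.
p = a·p₁ + b·p₂ ≈ (-0.672, 0.352, -0.652); φ = arcsin(p_z) ≈ -40.66°, λ = atan2(p_y, p_x) ≈ 152.33°.

≈ 40.7°S, 152.3°E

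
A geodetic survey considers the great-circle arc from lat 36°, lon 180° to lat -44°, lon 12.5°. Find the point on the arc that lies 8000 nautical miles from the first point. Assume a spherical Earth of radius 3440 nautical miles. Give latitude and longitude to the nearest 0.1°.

≈ lat -54.1°, lon 63.9°

Write both endpoints as unit vectors p₁, p₂ with components (cos φ cos λ, cos φ sin λ, sin φ).
The central angle between the endpoints is δ = arccos(p₁·p₂) ≈ 2.924 rad (167.5°). The total great-circle distance is δ·R ≈ 2.924 × 3440 ≈ 10059 nmi, so the target fraction is f = 8000/10059 ≈ 0.795.
Interpolate at f ≈ 0.795 with slerp weights a = sin((1−f)δ)/sin δ ≈ 2.613, b = sin(fδ)/sin δ ≈ 3.378.
p = a·p₁ + b·p₂ ≈ (0.258, 0.526, -0.810); φ = arcsin(p_z) ≈ -54.14°, λ = atan2(p_y, p_x) ≈ 63.86°.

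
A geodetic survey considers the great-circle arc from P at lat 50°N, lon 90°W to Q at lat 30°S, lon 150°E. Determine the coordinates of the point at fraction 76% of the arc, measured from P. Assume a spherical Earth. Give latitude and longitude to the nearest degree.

Convert each endpoint to a unit vector on the sphere (x = cos φ cos λ, y = cos φ sin λ, z = sin φ).
The central angle between the endpoints is δ = arccos(p₁·p₂) ≈ 2.293 rad (131.4°).
Interpolate at f = 0.76 with slerp weights a = sin((1−f)δ)/sin δ ≈ 0.697, b = sin(fδ)/sin δ ≈ 1.313.
p = a·p₁ + b·p₂ ≈ (-0.985, 0.121, -0.123); φ = arcsin(p_z) ≈ -7.04°, λ = atan2(p_y, p_x) ≈ 173.02°.

≈ lat 7°S, lon 173°E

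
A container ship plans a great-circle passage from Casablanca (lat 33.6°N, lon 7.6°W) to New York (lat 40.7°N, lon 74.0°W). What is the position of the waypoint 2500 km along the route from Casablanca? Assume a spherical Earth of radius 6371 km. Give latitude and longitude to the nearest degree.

≈ lat 42°N, lon 34°W

Write both endpoints as unit vectors p₁, p₂ with components (cos φ cos λ, cos φ sin λ, sin φ).
The central angle between the endpoints is δ = arccos(p₁·p₂) ≈ 0.910 rad (52.1°). The total great-circle distance is δ·R ≈ 0.910 × 6371 ≈ 5798 km, so the target fraction is f = 2500/5798 ≈ 0.431.
Interpolate at f ≈ 0.431 with slerp weights a = sin((1−f)δ)/sin δ ≈ 0.627, b = sin(fδ)/sin δ ≈ 0.484.
p = a·p₁ + b·p₂ ≈ (0.619, -0.422, 0.663); φ = arcsin(p_z) ≈ 41.50°, λ = atan2(p_y, p_x) ≈ -34.30°.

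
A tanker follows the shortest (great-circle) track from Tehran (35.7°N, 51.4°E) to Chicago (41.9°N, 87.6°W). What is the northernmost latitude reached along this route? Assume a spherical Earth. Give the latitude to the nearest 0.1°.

≈ 66.6°N

The great circle lies in the plane with unit normal n̂ = (p₁ × p₂)/|p₁ × p₂|.
Here n̂_z ≈ -0.397; the vertex latitude is φ_max = arccos|n̂_z| ≈ 66.6°.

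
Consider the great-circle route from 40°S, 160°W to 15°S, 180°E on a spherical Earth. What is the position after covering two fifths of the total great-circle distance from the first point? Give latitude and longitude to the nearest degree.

Convert each endpoint to a unit vector on the sphere (x = cos φ cos λ, y = cos φ sin λ, z = sin φ).
The central angle between the endpoints is δ = arccos(p₁·p₂) ≈ 0.532 rad (30.5°).
Interpolate at f = 2/5 with slerp weights a = sin((1−f)δ)/sin δ ≈ 0.619, b = sin(fδ)/sin δ ≈ 0.416.
p = a·p₁ + b·p₂ ≈ (-0.848, -0.162, -0.505); φ = arcsin(p_z) ≈ -30.36°, λ = atan2(p_y, p_x) ≈ -169.17°.

≈ 30°S, 169°W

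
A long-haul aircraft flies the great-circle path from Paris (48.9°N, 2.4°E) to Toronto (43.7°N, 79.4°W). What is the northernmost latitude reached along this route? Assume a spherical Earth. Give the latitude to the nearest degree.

The great circle lies in the plane with unit normal n̂ = (p₁ × p₂)/|p₁ × p₂|.
Here n̂_z ≈ -0.582; the vertex latitude is φ_max = arccos|n̂_z| ≈ 54.4°.
Check via Clairaut: cos φ_max = |cos φ₁| · sin C = cos(48.9°)·sin(62.3°) ≈ 0.582, again giving ≈ 54.4°.

≈ 54°N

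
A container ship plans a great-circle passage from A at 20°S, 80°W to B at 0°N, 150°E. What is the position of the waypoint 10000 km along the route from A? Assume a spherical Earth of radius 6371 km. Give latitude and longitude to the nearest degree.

From cos δ = sin φ₁ sin φ₂ + cos φ₁ cos φ₂ cos Δλ, the central angle is δ ≈ 2.219 rad (127.2°). The total great-circle distance is δ·R ≈ 2.219 × 6371 ≈ 14139 km, so the target fraction is f = 10000/14139 ≈ 0.707.
Interpolate at f ≈ 0.707 with slerp weights a = sin((1−f)δ)/sin δ ≈ 0.759, b = sin(fδ)/sin δ ≈ 1.255.
p = a·p₁ + b·p₂ ≈ (-0.963, -0.075, -0.260); φ = arcsin(p_z) ≈ -15.05°, λ = atan2(p_y, p_x) ≈ -175.54°.

≈ 15°S, 176°W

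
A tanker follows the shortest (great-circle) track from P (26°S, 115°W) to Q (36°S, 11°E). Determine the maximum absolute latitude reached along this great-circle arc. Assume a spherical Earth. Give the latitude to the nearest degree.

The great circle lies in the plane with unit normal n̂ = (p₁ × p₂)/|p₁ × p₂|.
Here n̂_z ≈ +0.597; the vertex latitude is φ_max = arccos|n̂_z| ≈ 53.3°.
Check via Clairaut: cos φ_max = |cos φ₁| · sin C = cos(26.0°)·sin(138.4°) ≈ 0.597, again giving ≈ 53.3°.

≈ 53°S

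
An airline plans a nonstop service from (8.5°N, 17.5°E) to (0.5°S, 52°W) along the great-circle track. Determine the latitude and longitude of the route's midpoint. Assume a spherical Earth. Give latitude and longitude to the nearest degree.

≈ (5°N, 17°W)

Convert each endpoint to a unit vector on the sphere (x = cos φ cos λ, y = cos φ sin λ, z = sin φ).
The central angle between the endpoints is δ = arccos(p₁·p₂) ≈ 1.218 rad (69.8°).
Interpolate at f = 1/2 with slerp weights a = sin((1−f)δ)/sin δ ≈ 0.610, b = sin(fδ)/sin δ ≈ 0.610.
p = a·p₁ + b·p₂ ≈ (0.950, -0.299, 0.085); φ = arcsin(p_z) ≈ 4.86°, λ = atan2(p_y, p_x) ≈ -17.47°.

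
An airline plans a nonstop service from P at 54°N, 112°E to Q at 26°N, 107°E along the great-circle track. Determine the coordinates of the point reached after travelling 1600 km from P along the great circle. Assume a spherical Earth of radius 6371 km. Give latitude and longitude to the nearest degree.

≈ 40°N, 109°E

Convert each endpoint to a unit vector on the sphere (x = cos φ cos λ, y = cos φ sin λ, z = sin φ).
The central angle between the endpoints is δ = arccos(p₁·p₂) ≈ 0.493 rad (28.2°). The total great-circle distance is δ·R ≈ 0.493 × 6371 ≈ 3141 km, so the target fraction is f = 1600/3141 ≈ 0.509.
Interpolate at f ≈ 0.509 with slerp weights a = sin((1−f)δ)/sin δ ≈ 0.506, b = sin(fδ)/sin δ ≈ 0.525.
p = a·p₁ + b·p₂ ≈ (-0.249, 0.727, 0.640); φ = arcsin(p_z) ≈ 39.76°, λ = atan2(p_y, p_x) ≈ 108.93°.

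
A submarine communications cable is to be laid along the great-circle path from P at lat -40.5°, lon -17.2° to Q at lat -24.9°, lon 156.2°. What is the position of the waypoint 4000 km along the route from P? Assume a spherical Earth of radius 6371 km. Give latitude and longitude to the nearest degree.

Convert each endpoint to a unit vector on the sphere (x = cos φ cos λ, y = cos φ sin λ, z = sin φ).
The central angle between the endpoints is δ = arccos(p₁·p₂) ≈ 1.995 rad (114.3°). The total great-circle distance is δ·R ≈ 1.995 × 6371 ≈ 12711 km, so the target fraction is f = 4000/12711 ≈ 0.315.
Interpolate at f ≈ 0.315 with slerp weights a = sin((1−f)δ)/sin δ ≈ 1.075, b = sin(fδ)/sin δ ≈ 0.645.
p = a·p₁ + b·p₂ ≈ (0.246, -0.006, -0.969); φ = arcsin(p_z) ≈ -75.77°, λ = atan2(p_y, p_x) ≈ -1.33°.

≈ lat -76°, lon -1°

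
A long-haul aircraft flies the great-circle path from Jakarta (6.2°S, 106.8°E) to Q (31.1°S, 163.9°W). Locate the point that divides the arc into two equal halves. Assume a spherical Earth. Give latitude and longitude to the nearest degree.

Convert each endpoint to a unit vector on the sphere (x = cos φ cos λ, y = cos φ sin λ, z = sin φ).
The central angle between the endpoints is δ = arccos(p₁·p₂) ≈ 1.505 rad (86.2°).
Interpolate at f = 1/2 with slerp weights a = sin((1−f)δ)/sin δ ≈ 0.685, b = sin(fδ)/sin δ ≈ 0.685.
p = a·p₁ + b·p₂ ≈ (-0.760, 0.489, -0.428); φ = arcsin(p_z) ≈ -25.32°, λ = atan2(p_y, p_x) ≈ 147.24°.

≈ (25°S, 147°E)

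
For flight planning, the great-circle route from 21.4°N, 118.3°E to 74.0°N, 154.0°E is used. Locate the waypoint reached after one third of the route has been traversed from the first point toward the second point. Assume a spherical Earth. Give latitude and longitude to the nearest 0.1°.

Convert each endpoint to a unit vector on the sphere (x = cos φ cos λ, y = cos φ sin λ, z = sin φ).
The central angle between the endpoints is δ = arccos(p₁·p₂) ≈ 0.977 rad (56.0°).
Interpolate at f = 1/3 with slerp weights a = sin((1−f)δ)/sin δ ≈ 0.732, b = sin(fδ)/sin δ ≈ 0.386.
p = a·p₁ + b·p₂ ≈ (-0.419, 0.646, 0.638); φ = arcsin(p_z) ≈ 39.65°, λ = atan2(p_y, p_x) ≈ 122.93°.

≈ 39.6°N, 122.9°E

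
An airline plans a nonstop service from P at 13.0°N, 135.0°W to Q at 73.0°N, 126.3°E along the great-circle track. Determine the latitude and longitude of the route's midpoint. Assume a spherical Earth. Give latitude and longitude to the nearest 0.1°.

≈ 50.5°N, 152.3°W

The haversine formula gives a central angle δ ≈ 1.398 rad (80.1°) between the endpoints.
Interpolate at f = 1/2 with slerp weights a = sin((1−f)δ)/sin δ ≈ 0.653, b = sin(fδ)/sin δ ≈ 0.653.
p = a·p₁ + b·p₂ ≈ (-0.563, -0.296, 0.772); φ = arcsin(p_z) ≈ 50.49°, λ = atan2(p_y, p_x) ≈ -152.26°.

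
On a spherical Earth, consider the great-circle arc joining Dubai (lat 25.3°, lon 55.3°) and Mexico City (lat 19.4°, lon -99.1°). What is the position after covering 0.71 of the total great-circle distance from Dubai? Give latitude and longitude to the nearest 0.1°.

From cos δ = sin φ₁ sin φ₂ + cos φ₁ cos φ₂ cos Δλ, the central angle is δ ≈ 2.249 rad (128.8°).
Interpolate at f = 0.71 with slerp weights a = sin((1−f)δ)/sin δ ≈ 0.779, b = sin(fδ)/sin δ ≈ 1.283.
p = a·p₁ + b·p₂ ≈ (0.210, -0.616, 0.759); φ = arcsin(p_z) ≈ 49.40°, λ = atan2(p_y, p_x) ≈ -71.22°.

≈ lat 49.4°, lon -71.2°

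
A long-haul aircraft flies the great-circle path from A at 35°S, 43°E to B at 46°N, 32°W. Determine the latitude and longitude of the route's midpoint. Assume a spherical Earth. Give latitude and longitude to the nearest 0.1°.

Convert each endpoint to a unit vector on the sphere (x = cos φ cos λ, y = cos φ sin λ, z = sin φ).
The central angle between the endpoints is δ = arccos(p₁·p₂) ≈ 1.839 rad (105.4°).
Interpolate at f = 1/2 with slerp weights a = sin((1−f)δ)/sin δ ≈ 0.825, b = sin(fδ)/sin δ ≈ 0.825.
p = a·p₁ + b·p₂ ≈ (0.980, 0.157, 0.120); φ = arcsin(p_z) ≈ 6.91°, λ = atan2(p_y, p_x) ≈ 9.11°.

≈ 6.9°N, 9.1°E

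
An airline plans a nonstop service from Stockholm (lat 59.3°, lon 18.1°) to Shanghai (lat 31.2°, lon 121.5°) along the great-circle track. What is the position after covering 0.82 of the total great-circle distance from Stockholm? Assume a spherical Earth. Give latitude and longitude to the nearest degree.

Convert each endpoint to a unit vector on the sphere (x = cos φ cos λ, y = cos φ sin λ, z = sin φ).
The central angle between the endpoints is δ = arccos(p₁·p₂) ≈ 1.219 rad (69.9°).
Interpolate at f = 0.82 with slerp weights a = sin((1−f)δ)/sin δ ≈ 0.232, b = sin(fδ)/sin δ ≈ 0.896.
p = a·p₁ + b·p₂ ≈ (-0.288, 0.690, 0.664); φ = arcsin(p_z) ≈ 41.58°, λ = atan2(p_y, p_x) ≈ 112.64°.

≈ lat 42°, lon 113°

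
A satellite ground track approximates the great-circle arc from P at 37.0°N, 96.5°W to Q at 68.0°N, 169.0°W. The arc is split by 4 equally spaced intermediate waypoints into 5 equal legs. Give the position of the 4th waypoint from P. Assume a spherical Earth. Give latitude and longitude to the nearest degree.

The haversine formula gives a central angle δ ≈ 0.866 rad (49.6°) between the endpoints.
Interpolate at f = 4/5 with slerp weights a = sin((1−f)δ)/sin δ ≈ 0.226, b = sin(fδ)/sin δ ≈ 0.838.
p = a·p₁ + b·p₂ ≈ (-0.329, -0.239, 0.914); φ = arcsin(p_z) ≈ 66.00°, λ = atan2(p_y, p_x) ≈ -143.93°.

≈ 66°N, 144°W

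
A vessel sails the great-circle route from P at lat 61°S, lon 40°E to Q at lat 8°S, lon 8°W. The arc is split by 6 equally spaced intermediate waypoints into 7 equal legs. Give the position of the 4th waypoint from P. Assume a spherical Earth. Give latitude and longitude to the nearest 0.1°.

From cos δ = sin φ₁ sin φ₂ + cos φ₁ cos φ₂ cos Δλ, the central angle is δ ≈ 1.112 rad (63.7°).
Interpolate at f = 4/7 with slerp weights a = sin((1−f)δ)/sin δ ≈ 0.512, b = sin(fδ)/sin δ ≈ 0.662.
p = a·p₁ + b·p₂ ≈ (0.839, 0.068, -0.540); φ = arcsin(p_z) ≈ -32.66°, λ = atan2(p_y, p_x) ≈ 4.65°.

≈ lat 32.7°S, lon 4.6°E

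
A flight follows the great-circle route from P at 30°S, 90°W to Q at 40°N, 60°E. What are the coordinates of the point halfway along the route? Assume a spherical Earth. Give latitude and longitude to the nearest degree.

≈ 18°N, 28°W

From cos δ = sin φ₁ sin φ₂ + cos φ₁ cos φ₂ cos Δλ, the central angle is δ ≈ 2.681 rad (153.6°).
Interpolate at f = 1/2 with slerp weights a = sin((1−f)δ)/sin δ ≈ 2.192, b = sin(fδ)/sin δ ≈ 2.192.
p = a·p₁ + b·p₂ ≈ (0.840, -0.444, 0.313); φ = arcsin(p_z) ≈ 18.24°, λ = atan2(p_y, p_x) ≈ -27.88°.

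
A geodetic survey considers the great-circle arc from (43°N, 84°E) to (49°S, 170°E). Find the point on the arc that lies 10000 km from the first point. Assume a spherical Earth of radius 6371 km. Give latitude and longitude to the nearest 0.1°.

≈ (29.1°S, 142.7°E)

Write both endpoints as unit vectors p₁, p₂ with components (cos φ cos λ, cos φ sin λ, sin φ).
The central angle between the endpoints is δ = arccos(p₁·p₂) ≈ 2.073 rad (118.8°). The total great-circle distance is δ·R ≈ 2.073 × 6371 ≈ 13206 km, so the target fraction is f = 10000/13206 ≈ 0.757.
Interpolate at f ≈ 0.757 with slerp weights a = sin((1−f)δ)/sin δ ≈ 0.550, b = sin(fδ)/sin δ ≈ 1.141.
p = a·p₁ + b·p₂ ≈ (-0.695, 0.530, -0.486); φ = arcsin(p_z) ≈ -29.06°, λ = atan2(p_y, p_x) ≈ 142.66°.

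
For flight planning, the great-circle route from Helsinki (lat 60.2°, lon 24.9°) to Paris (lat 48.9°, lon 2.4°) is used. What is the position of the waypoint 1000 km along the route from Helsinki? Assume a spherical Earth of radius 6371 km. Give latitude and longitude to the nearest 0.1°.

Write both endpoints as unit vectors p₁, p₂ with components (cos φ cos λ, cos φ sin λ, sin φ).
The central angle between the endpoints is δ = arccos(p₁·p₂) ≈ 0.299 rad (17.1°). The total great-circle distance is δ·R ≈ 0.299 × 6371 ≈ 1902 km, so the target fraction is f = 1000/1902 ≈ 0.526.
Interpolate at f ≈ 0.526 with slerp weights a = sin((1−f)δ)/sin δ ≈ 0.480, b = sin(fδ)/sin δ ≈ 0.531.
p = a·p₁ + b·p₂ ≈ (0.565, 0.115, 0.817); φ = arcsin(p_z) ≈ 54.77°, λ = atan2(p_y, p_x) ≈ 11.50°.

≈ lat 54.8°, lon 11.5°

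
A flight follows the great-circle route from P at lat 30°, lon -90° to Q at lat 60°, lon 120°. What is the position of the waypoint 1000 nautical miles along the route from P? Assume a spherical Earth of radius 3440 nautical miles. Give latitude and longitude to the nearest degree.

≈ lat 46°, lon -96°

Write both endpoints as unit vectors p₁, p₂ with components (cos φ cos λ, cos φ sin λ, sin φ).
The central angle between the endpoints is δ = arccos(p₁·p₂) ≈ 1.513 rad (86.7°). The total great-circle distance is δ·R ≈ 1.513 × 3440 ≈ 5204 nmi, so the target fraction is f = 1000/5204 ≈ 0.192.
Interpolate at f ≈ 0.192 with slerp weights a = sin((1−f)δ)/sin δ ≈ 0.941, b = sin(fδ)/sin δ ≈ 0.287.
p = a·p₁ + b·p₂ ≈ (-0.072, -0.691, 0.719); φ = arcsin(p_z) ≈ 46.00°, λ = atan2(p_y, p_x) ≈ -95.93°.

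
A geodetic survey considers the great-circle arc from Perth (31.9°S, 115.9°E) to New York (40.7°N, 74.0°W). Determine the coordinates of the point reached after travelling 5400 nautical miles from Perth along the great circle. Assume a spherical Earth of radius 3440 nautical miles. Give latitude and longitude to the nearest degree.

≈ 41°N, 173°E

From cos δ = sin φ₁ sin φ₂ + cos φ₁ cos φ₂ cos Δλ, the central angle is δ ≈ 2.935 rad (168.1°). The total great-circle distance is δ·R ≈ 2.935 × 3440 ≈ 10095 nmi, so the target fraction is f = 5400/10095 ≈ 0.535.
Interpolate at f ≈ 0.535 with slerp weights a = sin((1−f)δ)/sin δ ≈ 4.762, b = sin(fδ)/sin δ ≈ 4.865.
p = a·p₁ + b·p₂ ≈ (-0.749, 0.091, 0.656); φ = arcsin(p_z) ≈ 40.99°, λ = atan2(p_y, p_x) ≈ 173.05°.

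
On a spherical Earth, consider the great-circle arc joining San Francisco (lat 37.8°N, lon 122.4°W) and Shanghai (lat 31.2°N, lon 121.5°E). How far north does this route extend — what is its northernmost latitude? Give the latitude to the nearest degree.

The great circle lies in the plane with unit normal n̂ = (p₁ × p₂)/|p₁ × p₂|.
Here n̂_z ≈ -0.607; the vertex latitude is φ_max = arccos|n̂_z| ≈ 52.6°.
Check via Clairaut: cos φ_max = |cos φ₁| · sin C = cos(37.8°)·sin(50.2°) ≈ 0.607, again giving ≈ 52.6°.

≈ 53°N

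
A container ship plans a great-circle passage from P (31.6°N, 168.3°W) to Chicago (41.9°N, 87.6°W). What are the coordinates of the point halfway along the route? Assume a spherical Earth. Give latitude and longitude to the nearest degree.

≈ (44°N, 131°W)

Convert each endpoint to a unit vector on the sphere (x = cos φ cos λ, y = cos φ sin λ, z = sin φ).
The central angle between the endpoints is δ = arccos(p₁·p₂) ≈ 1.101 rad (63.1°).
Interpolate at f = 1/2 with slerp weights a = sin((1−f)δ)/sin δ ≈ 0.587, b = sin(fδ)/sin δ ≈ 0.587.
p = a·p₁ + b·p₂ ≈ (-0.471, -0.538, 0.699); φ = arcsin(p_z) ≈ 44.37°, λ = atan2(p_y, p_x) ≈ -131.22°.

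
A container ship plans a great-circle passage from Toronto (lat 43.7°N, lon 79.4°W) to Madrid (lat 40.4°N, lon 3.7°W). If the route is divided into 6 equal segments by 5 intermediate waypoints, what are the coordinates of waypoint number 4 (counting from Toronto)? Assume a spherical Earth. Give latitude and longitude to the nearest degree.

Convert each endpoint to a unit vector on the sphere (x = cos φ cos λ, y = cos φ sin λ, z = sin φ).
The central angle between the endpoints is δ = arccos(p₁·p₂) ≈ 0.947 rad (54.3°).
Interpolate at f = 4/6 with slerp weights a = sin((1−f)δ)/sin δ ≈ 0.383, b = sin(fδ)/sin δ ≈ 0.727.
p = a·p₁ + b·p₂ ≈ (0.604, -0.308, 0.736); φ = arcsin(p_z) ≈ 47.36°, λ = atan2(p_y, p_x) ≈ -27.00°.

≈ lat 47°N, lon 27°W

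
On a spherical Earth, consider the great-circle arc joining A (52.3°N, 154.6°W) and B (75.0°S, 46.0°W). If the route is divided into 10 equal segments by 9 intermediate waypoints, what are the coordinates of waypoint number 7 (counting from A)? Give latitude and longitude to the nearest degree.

Convert each endpoint to a unit vector on the sphere (x = cos φ cos λ, y = cos φ sin λ, z = sin φ).
The central angle between the endpoints is δ = arccos(p₁·p₂) ≈ 2.523 rad (144.6°).
Interpolate at f = 7/10 with slerp weights a = sin((1−f)δ)/sin δ ≈ 1.184, b = sin(fδ)/sin δ ≈ 1.692.
p = a·p₁ + b·p₂ ≈ (-0.350, -0.626, -0.697); φ = arcsin(p_z) ≈ -44.20°, λ = atan2(p_y, p_x) ≈ -119.23°.

≈ (44°S, 119°W)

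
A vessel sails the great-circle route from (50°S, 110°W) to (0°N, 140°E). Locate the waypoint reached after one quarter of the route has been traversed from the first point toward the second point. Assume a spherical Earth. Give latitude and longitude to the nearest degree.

Write both endpoints as unit vectors p₁, p₂ with components (cos φ cos λ, cos φ sin λ, sin φ).
The central angle between the endpoints is δ = arccos(p₁·p₂) ≈ 1.792 rad (102.7°).
Interpolate at f = 1/4 with slerp weights a = sin((1−f)δ)/sin δ ≈ 0.999, b = sin(fδ)/sin δ ≈ 0.444.
p = a·p₁ + b·p₂ ≈ (-0.560, -0.318, -0.765); φ = arcsin(p_z) ≈ -49.93°, λ = atan2(p_y, p_x) ≈ -150.41°.

≈ (50°S, 150°W)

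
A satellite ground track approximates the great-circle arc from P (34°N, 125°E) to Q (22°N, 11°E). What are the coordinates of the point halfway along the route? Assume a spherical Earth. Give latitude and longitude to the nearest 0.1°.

≈ (44.2°N, 63.1°E)

The haversine formula gives a central angle δ ≈ 1.674 rad (95.9°) between the endpoints.
Interpolate at f = 1/2 with slerp weights a = sin((1−f)δ)/sin δ ≈ 0.747, b = sin(fδ)/sin δ ≈ 0.747.
p = a·p₁ + b·p₂ ≈ (0.325, 0.639, 0.697); φ = arcsin(p_z) ≈ 44.21°, λ = atan2(p_y, p_x) ≈ 63.08°.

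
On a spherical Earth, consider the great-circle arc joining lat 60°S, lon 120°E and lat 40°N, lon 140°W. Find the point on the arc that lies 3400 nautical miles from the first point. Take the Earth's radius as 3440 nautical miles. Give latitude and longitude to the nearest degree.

≈ lat 21°S, lon 180°E

Convert each endpoint to a unit vector on the sphere (x = cos φ cos λ, y = cos φ sin λ, z = sin φ).
The central angle between the endpoints is δ = arccos(p₁·p₂) ≈ 2.244 rad (128.5°). The total great-circle distance is δ·R ≈ 2.244 × 3440 ≈ 7718 nmi, so the target fraction is f = 3400/7718 ≈ 0.441.
Interpolate at f ≈ 0.441 with slerp weights a = sin((1−f)δ)/sin δ ≈ 1.216, b = sin(fδ)/sin δ ≈ 1.068.
p = a·p₁ + b·p₂ ≈ (-0.931, 0.001, -0.366); φ = arcsin(p_z) ≈ -21.49°, λ = atan2(p_y, p_x) ≈ 179.97°.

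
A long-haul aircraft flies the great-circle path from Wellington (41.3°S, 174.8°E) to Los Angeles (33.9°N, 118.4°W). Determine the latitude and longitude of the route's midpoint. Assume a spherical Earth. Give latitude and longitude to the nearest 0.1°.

≈ 4.4°S, 149.9°W

Convert each endpoint to a unit vector on the sphere (x = cos φ cos λ, y = cos φ sin λ, z = sin φ).
The central angle between the endpoints is δ = arccos(p₁·p₂) ≈ 1.694 rad (97.0°).
Interpolate at f = 1/2 with slerp weights a = sin((1−f)δ)/sin δ ≈ 0.755, b = sin(fδ)/sin δ ≈ 0.755.
p = a·p₁ + b·p₂ ≈ (-0.863, -0.500, -0.077); φ = arcsin(p_z) ≈ -4.43°, λ = atan2(p_y, p_x) ≈ -149.92°.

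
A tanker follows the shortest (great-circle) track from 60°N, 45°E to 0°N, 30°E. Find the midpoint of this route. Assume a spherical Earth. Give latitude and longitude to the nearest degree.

≈ 30°N, 35°E

From cos δ = sin φ₁ sin φ₂ + cos φ₁ cos φ₂ cos Δλ, the central angle is δ ≈ 1.067 rad (61.1°).
Interpolate at f = 1/2 with slerp weights a = sin((1−f)δ)/sin δ ≈ 0.581, b = sin(fδ)/sin δ ≈ 0.581.
p = a·p₁ + b·p₂ ≈ (0.708, 0.496, 0.503); φ = arcsin(p_z) ≈ 30.19°, λ = atan2(p_y, p_x) ≈ 34.99°.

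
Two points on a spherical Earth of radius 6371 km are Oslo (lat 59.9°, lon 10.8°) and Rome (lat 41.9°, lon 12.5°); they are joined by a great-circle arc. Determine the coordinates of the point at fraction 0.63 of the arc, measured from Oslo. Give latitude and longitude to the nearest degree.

The haversine formula gives a central angle δ ≈ 0.315 rad (18.0°) between the endpoints.
Interpolate at f = 0.63 with slerp weights a = sin((1−f)δ)/sin δ ≈ 0.375, b = sin(fδ)/sin δ ≈ 0.636.
p = a·p₁ + b·p₂ ≈ (0.647, 0.138, 0.750); φ = arcsin(p_z) ≈ 48.56°, λ = atan2(p_y, p_x) ≈ 12.02°.

≈ lat 49°, lon 12°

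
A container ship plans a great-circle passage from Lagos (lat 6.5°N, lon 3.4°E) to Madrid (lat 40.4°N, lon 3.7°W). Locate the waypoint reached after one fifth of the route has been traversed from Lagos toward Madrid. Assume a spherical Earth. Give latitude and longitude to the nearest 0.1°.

≈ lat 13.3°N, lon 2.2°E

The haversine formula gives a central angle δ ≈ 0.602 rad (34.5°) between the endpoints.
Interpolate at f = 1/5 with slerp weights a = sin((1−f)δ)/sin δ ≈ 0.818, b = sin(fδ)/sin δ ≈ 0.212.
p = a·p₁ + b·p₂ ≈ (0.972, 0.038, 0.230); φ = arcsin(p_z) ≈ 13.30°, λ = atan2(p_y, p_x) ≈ 2.22°.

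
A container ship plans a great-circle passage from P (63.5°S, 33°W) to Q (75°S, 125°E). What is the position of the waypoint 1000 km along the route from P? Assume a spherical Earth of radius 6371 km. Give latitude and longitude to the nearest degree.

The haversine formula gives a central angle δ ≈ 0.712 rad (40.8°) between the endpoints. The total great-circle distance is δ·R ≈ 0.712 × 6371 ≈ 4533 km, so the target fraction is f = 1000/4533 ≈ 0.221.
Interpolate at f ≈ 0.221 with slerp weights a = sin((1−f)δ)/sin δ ≈ 0.806, b = sin(fδ)/sin δ ≈ 0.239.
p = a·p₁ + b·p₂ ≈ (0.266, -0.145, -0.953); φ = arcsin(p_z) ≈ -72.35°, λ = atan2(p_y, p_x) ≈ -28.61°.

≈ (72°S, 29°W)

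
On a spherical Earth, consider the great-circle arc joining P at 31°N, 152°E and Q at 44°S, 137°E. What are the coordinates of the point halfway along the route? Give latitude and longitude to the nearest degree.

The haversine formula gives a central angle δ ≈ 1.331 rad (76.2°) between the endpoints.
Interpolate at f = 1/2 with slerp weights a = sin((1−f)δ)/sin δ ≈ 0.636, b = sin(fδ)/sin δ ≈ 0.636.
p = a·p₁ + b·p₂ ≈ (-0.815, 0.568, -0.114); φ = arcsin(p_z) ≈ -6.56°, λ = atan2(p_y, p_x) ≈ 145.16°.

≈ 7°S, 145°E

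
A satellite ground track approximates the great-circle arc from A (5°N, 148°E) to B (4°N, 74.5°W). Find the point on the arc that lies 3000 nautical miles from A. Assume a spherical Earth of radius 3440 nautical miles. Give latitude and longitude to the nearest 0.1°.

The haversine formula gives a central angle δ ≈ 2.384 rad (136.6°) between the endpoints. The total great-circle distance is δ·R ≈ 2.384 × 3440 ≈ 8202 nmi, so the target fraction is f = 3000/8202 ≈ 0.366.
Interpolate at f ≈ 0.366 with slerp weights a = sin((1−f)δ)/sin δ ≈ 1.453, b = sin(fδ)/sin δ ≈ 1.114.
p = a·p₁ + b·p₂ ≈ (-0.930, -0.304, 0.204); φ = arcsin(p_z) ≈ 11.79°, λ = atan2(p_y, p_x) ≈ -161.89°.

≈ (11.8°N, 161.9°W)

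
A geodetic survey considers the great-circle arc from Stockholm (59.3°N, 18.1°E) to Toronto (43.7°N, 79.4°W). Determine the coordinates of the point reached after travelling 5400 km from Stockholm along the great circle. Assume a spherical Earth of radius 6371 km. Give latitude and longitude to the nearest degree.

≈ 50°N, 72°W

The haversine formula gives a central angle δ ≈ 0.993 rad (56.9°) between the endpoints. The total great-circle distance is δ·R ≈ 0.993 × 6371 ≈ 6329 km, so the target fraction is f = 5400/6329 ≈ 0.853.
Interpolate at f ≈ 0.853 with slerp weights a = sin((1−f)δ)/sin δ ≈ 0.173, b = sin(fδ)/sin δ ≈ 0.895.
p = a·p₁ + b·p₂ ≈ (0.203, -0.608, 0.767); φ = arcsin(p_z) ≈ 50.11°, λ = atan2(p_y, p_x) ≈ -71.54°.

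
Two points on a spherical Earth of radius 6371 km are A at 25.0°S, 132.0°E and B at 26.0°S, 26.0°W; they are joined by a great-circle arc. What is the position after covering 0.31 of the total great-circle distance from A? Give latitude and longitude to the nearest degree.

≈ 58°S, 103°E

From cos δ = sin φ₁ sin φ₂ + cos φ₁ cos φ₂ cos Δλ, the central angle is δ ≈ 2.177 rad (124.8°).
Interpolate at f = 0.31 with slerp weights a = sin((1−f)δ)/sin δ ≈ 1.214, b = sin(fδ)/sin δ ≈ 0.761.
p = a·p₁ + b·p₂ ≈ (-0.122, 0.518, -0.847); φ = arcsin(p_z) ≈ -57.84°, λ = atan2(p_y, p_x) ≈ 103.25°.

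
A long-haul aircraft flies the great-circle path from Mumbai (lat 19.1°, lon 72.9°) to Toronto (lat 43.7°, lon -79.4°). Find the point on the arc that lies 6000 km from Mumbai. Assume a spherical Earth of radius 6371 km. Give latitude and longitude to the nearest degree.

Convert each endpoint to a unit vector on the sphere (x = cos φ cos λ, y = cos φ sin λ, z = sin φ).
The central angle between the endpoints is δ = arccos(p₁·p₂) ≈ 1.959 rad (112.3°). The total great-circle distance is δ·R ≈ 1.959 × 6371 ≈ 12483 km, so the target fraction is f = 6000/12483 ≈ 0.481.
Interpolate at f ≈ 0.481 with slerp weights a = sin((1−f)δ)/sin δ ≈ 0.919, b = sin(fδ)/sin δ ≈ 0.874.
p = a·p₁ + b·p₂ ≈ (0.372, 0.209, 0.904); φ = arcsin(p_z) ≈ 64.75°, λ = atan2(p_y, p_x) ≈ 29.40°.

≈ lat 65°, lon 29°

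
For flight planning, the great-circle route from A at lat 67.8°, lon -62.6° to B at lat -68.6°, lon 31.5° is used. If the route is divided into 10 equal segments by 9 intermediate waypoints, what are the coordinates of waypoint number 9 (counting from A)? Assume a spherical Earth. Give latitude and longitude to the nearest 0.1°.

≈ lat -57.0°, lon 10.0°

The haversine formula gives a central angle δ ≈ 2.630 rad (150.7°) between the endpoints.
Interpolate at f = 9/10 with slerp weights a = sin((1−f)δ)/sin δ ≈ 0.531, b = sin(fδ)/sin δ ≈ 1.428.
p = a·p₁ + b·p₂ ≈ (0.537, 0.094, -0.838); φ = arcsin(p_z) ≈ -56.98°, λ = atan2(p_y, p_x) ≈ 9.96°.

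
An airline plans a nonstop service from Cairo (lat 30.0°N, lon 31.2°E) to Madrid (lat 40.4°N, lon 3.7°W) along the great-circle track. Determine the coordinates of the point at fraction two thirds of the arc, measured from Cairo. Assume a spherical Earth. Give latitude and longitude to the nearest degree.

Write both endpoints as unit vectors p₁, p₂ with components (cos φ cos λ, cos φ sin λ, sin φ).
The central angle between the endpoints is δ = arccos(p₁·p₂) ≈ 0.526 rad (30.1°).
Interpolate at f = 2/3 with slerp weights a = sin((1−f)δ)/sin δ ≈ 0.347, b = sin(fδ)/sin δ ≈ 0.684.
p = a·p₁ + b·p₂ ≈ (0.777, 0.122, 0.617); φ = arcsin(p_z) ≈ 38.11°, λ = atan2(p_y, p_x) ≈ 8.94°.

≈ lat 38°N, lon 9°E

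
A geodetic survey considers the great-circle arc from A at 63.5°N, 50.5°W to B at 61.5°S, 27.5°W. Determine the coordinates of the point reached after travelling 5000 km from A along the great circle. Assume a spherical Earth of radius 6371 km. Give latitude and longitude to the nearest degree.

The haversine formula gives a central angle δ ≈ 2.202 rad (126.2°) between the endpoints. The total great-circle distance is δ·R ≈ 2.202 × 6371 ≈ 14032 km, so the target fraction is f = 5000/14032 ≈ 0.356.
Interpolate at f ≈ 0.356 with slerp weights a = sin((1−f)δ)/sin δ ≈ 1.225, b = sin(fδ)/sin δ ≈ 0.876.
p = a·p₁ + b·p₂ ≈ (0.718, -0.615, 0.326); φ = arcsin(p_z) ≈ 19.05°, λ = atan2(p_y, p_x) ≈ -40.55°.

≈ 19°N, 41°W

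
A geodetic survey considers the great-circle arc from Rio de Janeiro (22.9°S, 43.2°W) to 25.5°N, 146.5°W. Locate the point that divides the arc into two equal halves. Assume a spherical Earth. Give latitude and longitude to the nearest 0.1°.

Write both endpoints as unit vectors p₁, p₂ with components (cos φ cos λ, cos φ sin λ, sin φ).
The central angle between the endpoints is δ = arccos(p₁·p₂) ≈ 1.938 rad (111.0°).
Interpolate at f = 1/2 with slerp weights a = sin((1−f)δ)/sin δ ≈ 0.883, b = sin(fδ)/sin δ ≈ 0.883.
p = a·p₁ + b·p₂ ≈ (-0.072, -0.997, 0.037); φ = arcsin(p_z) ≈ 2.09°, λ = atan2(p_y, p_x) ≈ -94.11°.

≈ 2.1°N, 94.1°W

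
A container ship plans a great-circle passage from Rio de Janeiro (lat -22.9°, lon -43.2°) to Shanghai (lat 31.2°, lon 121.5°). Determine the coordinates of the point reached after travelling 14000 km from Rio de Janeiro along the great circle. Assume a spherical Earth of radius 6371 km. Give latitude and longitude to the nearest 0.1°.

≈ lat 40.7°, lon 75.2°

Convert each endpoint to a unit vector on the sphere (x = cos φ cos λ, y = cos φ sin λ, z = sin φ).
The central angle between the endpoints is δ = arccos(p₁·p₂) ≈ 2.864 rad (164.1°). The total great-circle distance is δ·R ≈ 2.864 × 6371 ≈ 18244 km, so the target fraction is f = 14000/18244 ≈ 0.767.
Interpolate at f ≈ 0.767 with slerp weights a = sin((1−f)δ)/sin δ ≈ 2.251, b = sin(fδ)/sin δ ≈ 2.951.
p = a·p₁ + b·p₂ ≈ (0.193, 0.733, 0.653); φ = arcsin(p_z) ≈ 40.75°, λ = atan2(p_y, p_x) ≈ 75.25°.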